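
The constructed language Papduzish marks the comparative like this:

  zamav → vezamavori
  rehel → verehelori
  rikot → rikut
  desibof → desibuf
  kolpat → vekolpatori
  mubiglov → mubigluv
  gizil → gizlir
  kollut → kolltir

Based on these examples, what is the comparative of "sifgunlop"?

sifgunlup

rikot and kollut both end in -t yet inflect differently (rikut, kolltir), so the final letter is not what conditions the rule; the last vowel is.
"sifgunlop" has last vowel 'o'. The stems whose last vowel is 'o' (mubiglov → mubigluv, rikot → rikut, desibof → desibuf) change the last vowel to 'u'.
So sifgunlop → sifgunlup.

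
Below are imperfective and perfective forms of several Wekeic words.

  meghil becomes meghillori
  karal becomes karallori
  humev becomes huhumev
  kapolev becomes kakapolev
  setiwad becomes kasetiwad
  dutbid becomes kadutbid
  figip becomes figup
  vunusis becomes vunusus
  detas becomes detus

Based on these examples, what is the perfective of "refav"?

karal and setiwad both have last vowel 'a' yet inflect differently (karallori, kasetiwad), so the last vowel is not what conditions the rule; the final letter is.
"refav" ends in -v. The stems ending in -v (humev → huhumev, kapolev → kakapolev) repeat the first consonant+vowel as a prefix.
So refav → rerefav.

rerefav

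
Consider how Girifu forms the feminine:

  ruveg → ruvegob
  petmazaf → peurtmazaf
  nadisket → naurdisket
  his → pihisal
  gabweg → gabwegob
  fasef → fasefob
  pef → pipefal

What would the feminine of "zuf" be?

pizufal

"zuf" has 1 vowel. The stems with 1 vowel (pef → pipefal, his → pihisal) add pi- … -al around the stem.
So zuf → pizufal.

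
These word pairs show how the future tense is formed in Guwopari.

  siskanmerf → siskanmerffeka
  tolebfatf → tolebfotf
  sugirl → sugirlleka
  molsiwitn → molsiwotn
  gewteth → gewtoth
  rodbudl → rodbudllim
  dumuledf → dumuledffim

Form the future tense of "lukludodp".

lukludodppim

"lukludodp" has second-to-last letter 'd'. The stems whose second-to-last letter is 'd' (rodbudl → rodbudllim, dumuledf → dumuledffim) double the final consonant and add -im.
The other patterns: stems whose second-to-last letter is 'r' double the final consonant and add -eka; stems whose second-to-last letter is 't' change the last vowel to 'o'.
So lukludodp → lukludodppim.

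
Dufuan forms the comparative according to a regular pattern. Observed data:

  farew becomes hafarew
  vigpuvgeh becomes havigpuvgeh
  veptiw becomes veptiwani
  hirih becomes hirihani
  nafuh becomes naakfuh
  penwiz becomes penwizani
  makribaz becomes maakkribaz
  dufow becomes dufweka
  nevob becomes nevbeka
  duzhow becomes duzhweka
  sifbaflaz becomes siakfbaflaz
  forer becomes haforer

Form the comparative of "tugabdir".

farew and dufow both end in -w yet inflect differently (hafarew, dufweka), so the final letter is not what conditions the rule; the last vowel is.
"tugabdir" has last vowel 'i'. The stems whose last vowel is 'i' (veptiw → veptiwani, hirih → hirihani, penwiz → penwizani) add -ani.
So tugabdir → tugabdirani.

tugabdirani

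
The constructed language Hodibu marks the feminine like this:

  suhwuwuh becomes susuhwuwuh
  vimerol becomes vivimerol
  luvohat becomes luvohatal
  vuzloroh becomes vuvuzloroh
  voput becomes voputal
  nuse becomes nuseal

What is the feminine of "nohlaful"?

nonohlaful

suhwuwuh and voput both have last vowel 'u' yet inflect differently (susuhwuwuh, voputal), so the last vowel is not what conditions the rule; the final letter is.
"nohlaful" ends in -l. The one such stem in the data (vimerol → vivimerol) repeats the first consonant+vowel as a prefix (as do suhwuwuh, vuzloroh), so the same rule applies.
So nohlaful → nonohlaful.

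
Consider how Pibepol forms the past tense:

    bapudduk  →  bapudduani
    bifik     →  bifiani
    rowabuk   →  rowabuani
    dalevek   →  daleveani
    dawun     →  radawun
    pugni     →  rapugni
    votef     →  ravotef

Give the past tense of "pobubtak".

pobubtaani

"pobubtak" ends in -k. The stems ending in -k (bapudduk → bapudduani, bifik → bifiani, rowabuk → rowabuani) drop the final letter and add -ani.
So pobubtak → pobubtaani.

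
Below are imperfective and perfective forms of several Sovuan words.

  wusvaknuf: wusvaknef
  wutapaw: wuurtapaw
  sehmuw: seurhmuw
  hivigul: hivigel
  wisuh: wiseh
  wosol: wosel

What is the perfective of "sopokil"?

"sopokil" ends in -l. The stems ending in -l (hivigul → hivigel, wosol → wosel) change the last vowel to 'e'.
The other pattern: stems ending in -w insert -ur- after the first vowel.
So sopokil → sopokel.

sopokel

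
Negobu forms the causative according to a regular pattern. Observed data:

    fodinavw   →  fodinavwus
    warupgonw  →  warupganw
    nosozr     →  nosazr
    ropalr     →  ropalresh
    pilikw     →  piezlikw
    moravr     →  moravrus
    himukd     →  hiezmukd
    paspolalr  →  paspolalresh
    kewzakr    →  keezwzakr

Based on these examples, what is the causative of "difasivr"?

pilikw and warupgonw both end in -w yet inflect differently (piezlikw, warupganw), so the final letter is not what conditions the rule; the second-to-last letter is.
"difasivr" has second-to-last letter 'v'. The stems whose second-to-last letter is 'v' (fodinavw → fodinavwus, moravr → moravrus) add -us.
So difasivr → difasivrus.

difasivrus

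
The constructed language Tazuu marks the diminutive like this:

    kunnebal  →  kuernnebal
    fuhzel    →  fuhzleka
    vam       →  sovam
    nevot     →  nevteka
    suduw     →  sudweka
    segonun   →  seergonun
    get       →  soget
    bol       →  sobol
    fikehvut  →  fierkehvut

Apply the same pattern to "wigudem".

wiergudem

get and nevot both end in -t yet inflect differently (soget, nevteka), so the final letter is not what conditions the rule; the number of vowels is.
"wigudem" has 3 vowels. The stems with 3 vowels (fikehvut → fierkehvut, segonun → seergonun, kunnebal → kuernnebal) insert -er- after the first vowel.
The other patterns: stems with 1 vowel add the prefix so-; stems with 2 vowels delete the last vowel and add -eka.
So wigudem → wiergudem.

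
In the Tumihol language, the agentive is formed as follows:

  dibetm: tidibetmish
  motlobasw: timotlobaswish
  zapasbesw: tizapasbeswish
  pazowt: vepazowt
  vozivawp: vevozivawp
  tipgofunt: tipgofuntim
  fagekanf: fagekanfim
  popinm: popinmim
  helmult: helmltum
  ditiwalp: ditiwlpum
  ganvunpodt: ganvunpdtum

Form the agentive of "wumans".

wumansim

"wumans" has second-to-last letter 'n'. The stems whose second-to-last letter is 'n' (tipgofunt → tipgofuntim, fagekanf → fagekanfim, popinm → popinmim) add -im.
So wumans → wumansim.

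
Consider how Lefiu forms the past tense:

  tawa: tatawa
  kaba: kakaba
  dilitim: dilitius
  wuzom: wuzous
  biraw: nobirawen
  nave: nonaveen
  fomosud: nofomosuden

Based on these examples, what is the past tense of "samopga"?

tawa and biraw both have last vowel 'a' yet inflect differently (tatawa, nobirawen), so the last vowel is not what conditions the rule; the final letter is.
"samopga" ends in -a. The stems ending in -a (tawa → tatawa, kaba → kakaba) repeat the first consonant+vowel as a prefix.
The other patterns: stems ending in -m drop the final letter and add -us; stems ending in -d, -e or -w add no- … -en around the stem.
So samopga → sasamopga.

sasamopga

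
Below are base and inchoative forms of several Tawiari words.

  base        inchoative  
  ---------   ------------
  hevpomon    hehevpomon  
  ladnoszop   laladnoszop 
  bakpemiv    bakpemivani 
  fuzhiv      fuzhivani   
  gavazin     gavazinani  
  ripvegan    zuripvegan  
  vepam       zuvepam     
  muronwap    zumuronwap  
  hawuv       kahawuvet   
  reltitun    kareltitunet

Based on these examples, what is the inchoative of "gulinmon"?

hevpomon and gavazin both end in -n yet inflect differently (hehevpomon, gavazinani), so the final letter is not what conditions the rule; the last vowel is.
"gulinmon" has last vowel 'o'. The stems whose last vowel is 'o' (hevpomon → hehevpomon, ladnoszop → laladnoszop) repeat the first consonant+vowel as a prefix.
So gulinmon → gugulinmon.

gugulinmon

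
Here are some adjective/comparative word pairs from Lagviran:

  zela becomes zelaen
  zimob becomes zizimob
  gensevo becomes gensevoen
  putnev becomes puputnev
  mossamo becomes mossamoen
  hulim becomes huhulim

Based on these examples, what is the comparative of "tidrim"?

titidrim

mossamo and zimob both have last vowel 'o' yet inflect differently (mossamoen, zizimob), so the last vowel is not what conditions the rule; whether the stem ends in a vowel or a consonant is.
"tidrim" ends in a consonant. The stems ending in a consonant (zimob → zizimob, putnev → puputnev, hulim → huhulim) repeat the first consonant+vowel as a prefix.
So tidrim → titidrim.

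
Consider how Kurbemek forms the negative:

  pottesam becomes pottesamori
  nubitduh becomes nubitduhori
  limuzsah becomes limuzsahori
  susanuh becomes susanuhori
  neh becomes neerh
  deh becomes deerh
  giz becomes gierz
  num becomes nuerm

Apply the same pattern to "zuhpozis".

zuhpozisori

"zuhpozis" has 3 vowels. The stems with 3 vowels (pottesam → pottesamori, nubitduh → nubitduhori, limuzsah → limuzsahori) add -ori.
The other pattern: stems with 1 vowel insert -er- after the first vowel.
So zuhpozis → zuhpozisori.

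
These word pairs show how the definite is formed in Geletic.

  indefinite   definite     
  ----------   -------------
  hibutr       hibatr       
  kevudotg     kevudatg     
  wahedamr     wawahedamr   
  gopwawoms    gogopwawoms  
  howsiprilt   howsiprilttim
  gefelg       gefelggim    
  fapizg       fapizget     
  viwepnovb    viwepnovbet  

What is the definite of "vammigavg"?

vammigavget

hibutr and wahedamr both end in -r yet inflect differently (hibatr, wawahedamr), so the final letter is not what conditions the rule; the second-to-last letter is.
"vammigavg" has second-to-last letter 'v'. The one such stem in the data (viwepnovb → viwepnovbet) adds -et, so the same rule applies.
So vammigavg → vammigavget.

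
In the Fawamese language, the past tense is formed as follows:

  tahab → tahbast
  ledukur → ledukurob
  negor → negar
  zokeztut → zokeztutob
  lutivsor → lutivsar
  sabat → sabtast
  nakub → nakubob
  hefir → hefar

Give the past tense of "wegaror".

wegarar

nakub and tahab both end in -b yet inflect differently (nakubob, tahbast), so the final letter is not what conditions the rule; the last vowel is.
"wegaror" has last vowel 'o'. The stems whose last vowel is 'o' (lutivsor → lutivsar, negor → negar) change the last vowel to 'a'.
The other patterns: stems whose last vowel is 'u' add -ob; stems whose last vowel is 'a' delete the last vowel and add -ast.
So wegaror → wegarar.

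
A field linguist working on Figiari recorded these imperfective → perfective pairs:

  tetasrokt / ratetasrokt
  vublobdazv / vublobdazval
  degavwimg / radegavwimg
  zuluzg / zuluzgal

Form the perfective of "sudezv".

sudezval

zuluzg and degavwimg both end in -g yet inflect differently (zuluzgal, radegavwimg), so the final letter is not what conditions the rule; the second-to-last letter is.
"sudezv" has second-to-last letter 'z'. The stems whose second-to-last letter is 'z' (vublobdazv → vublobdazval, zuluzg → zuluzgal) add -al.
The other pattern: stems whose second-to-last letter is 'k' or 'm' add the prefix ra-.
So sudezv → sudezval.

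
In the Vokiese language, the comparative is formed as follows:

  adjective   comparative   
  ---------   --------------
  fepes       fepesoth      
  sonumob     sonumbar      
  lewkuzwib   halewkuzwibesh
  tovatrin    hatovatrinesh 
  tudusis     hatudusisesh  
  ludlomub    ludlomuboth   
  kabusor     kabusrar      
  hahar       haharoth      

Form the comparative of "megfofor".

megfofrar

sonumob and lewkuzwib both end in -b yet inflect differently (sonumbar, halewkuzwibesh), so the final letter is not what conditions the rule; the last vowel is.
"megfofor" has last vowel 'o'. The stems whose last vowel is 'o' (sonumob → sonumbar, kabusor → kabusrar) delete the last vowel and add -ar.
So megfofor → megfofrar.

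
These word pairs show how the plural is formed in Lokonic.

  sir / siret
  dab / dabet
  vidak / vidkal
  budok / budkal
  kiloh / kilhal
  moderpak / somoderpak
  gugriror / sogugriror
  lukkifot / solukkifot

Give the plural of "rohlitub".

vidak and moderpak both end in -k yet inflect differently (vidkal, somoderpak), so the final letter is not what conditions the rule; the number of vowels is.
"rohlitub" has 3 vowels. The stems with 3 vowels (moderpak → somoderpak, gugriror → sogugriror, lukkifot → solukkifot) add the prefix so-.
So rohlitub → sorohlitub.

sorohlitub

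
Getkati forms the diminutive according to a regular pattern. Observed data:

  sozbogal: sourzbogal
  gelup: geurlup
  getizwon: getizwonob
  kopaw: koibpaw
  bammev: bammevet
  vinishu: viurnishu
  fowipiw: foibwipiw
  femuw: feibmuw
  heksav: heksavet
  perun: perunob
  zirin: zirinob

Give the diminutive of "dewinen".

dewinenob

femuw and perun both have last vowel 'u' yet inflect differently (feibmuw, perunob), so the last vowel is not what conditions the rule; the final letter is.
"dewinen" ends in -n. The stems ending in -n (perun → perunob, zirin → zirinob, getizwon → getizwonob) add -ob.
So dewinen → dewinenob.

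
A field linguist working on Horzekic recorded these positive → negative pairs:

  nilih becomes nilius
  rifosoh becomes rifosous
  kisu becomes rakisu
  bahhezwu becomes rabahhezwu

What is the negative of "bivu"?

rabivu

rifosoh and bahhezwu both have 3 vowels yet inflect differently (rifosous, rabahhezwu), so the number of vowels is not what conditions the rule; the final letter is.
"bivu" ends in -u. The stems ending in -u (bahhezwu → rabahhezwu, kisu → rakisu) add the prefix ra-.
The other pattern: stems ending in -h drop the final letter and add -us.
So bivu → rabivu.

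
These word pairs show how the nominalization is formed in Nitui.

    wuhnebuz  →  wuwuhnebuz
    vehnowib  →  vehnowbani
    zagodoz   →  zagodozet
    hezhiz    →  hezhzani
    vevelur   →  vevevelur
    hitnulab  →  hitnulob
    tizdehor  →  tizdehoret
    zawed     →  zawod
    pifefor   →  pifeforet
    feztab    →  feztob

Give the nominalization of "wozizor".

wozizoret

zagodoz and hezhiz both end in -z yet inflect differently (zagodozet, hezhzani), so the final letter is not what conditions the rule; the last vowel is.
"wozizor" has last vowel 'o'. The stems whose last vowel is 'o' (pifefor → pifeforet, zagodoz → zagodozet, tizdehor → tizdehoret) add -et.
The other patterns: stems whose last vowel is 'i' delete the last vowel and add -ani; stems whose last vowel is 'u' repeat the first consonant+vowel as a prefix; stems whose last vowel is 'a' or 'e' change the last vowel to 'o'.
So wozizor → wozizoret.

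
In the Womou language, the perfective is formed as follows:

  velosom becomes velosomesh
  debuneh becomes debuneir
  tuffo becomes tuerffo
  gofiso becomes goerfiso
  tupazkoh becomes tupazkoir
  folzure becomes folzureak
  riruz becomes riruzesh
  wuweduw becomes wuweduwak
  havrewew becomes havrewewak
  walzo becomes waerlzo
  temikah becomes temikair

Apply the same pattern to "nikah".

nikair

"nikah" ends in -h. The stems ending in -h (debuneh → debuneir, tupazkoh → tupazkoir, temikah → temikair) drop the final letter and add -ir.
The other patterns: stems ending in -m or -z add -esh; stems ending in -o insert -er- after the first vowel; stems ending in -e or -w add -ak.
So nikah → nikair.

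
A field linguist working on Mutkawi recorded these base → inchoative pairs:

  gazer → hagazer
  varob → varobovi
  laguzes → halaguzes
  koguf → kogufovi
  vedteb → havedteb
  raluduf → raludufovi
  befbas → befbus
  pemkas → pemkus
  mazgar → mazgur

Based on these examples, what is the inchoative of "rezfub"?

rezfubovi

pemkas and laguzes both end in -s yet inflect differently (pemkus, halaguzes), so the final letter is not what conditions the rule; the last vowel is.
"rezfub" has last vowel 'u'. The stems whose last vowel is 'u' (koguf → kogufovi, raluduf → raludufovi) add -ovi.
The other patterns: stems whose last vowel is 'a' change the last vowel to 'u'; stems whose last vowel is 'e' add the prefix ha-.
So rezfub → rezfubovi.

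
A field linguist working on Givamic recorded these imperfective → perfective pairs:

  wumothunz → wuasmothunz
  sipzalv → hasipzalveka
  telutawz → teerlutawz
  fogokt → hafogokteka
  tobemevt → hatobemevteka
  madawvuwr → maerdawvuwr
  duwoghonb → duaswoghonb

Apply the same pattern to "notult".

hanotulteka

wumothunz and telutawz both end in -z yet inflect differently (wuasmothunz, teerlutawz), so the final letter is not what conditions the rule; the second-to-last letter is.
"notult" has second-to-last letter 'l'. The one such stem in the data (sipzalv → hasipzalveka) adds ha- … -eka around the stem, so the same rule applies.
So notult → hanotulteka.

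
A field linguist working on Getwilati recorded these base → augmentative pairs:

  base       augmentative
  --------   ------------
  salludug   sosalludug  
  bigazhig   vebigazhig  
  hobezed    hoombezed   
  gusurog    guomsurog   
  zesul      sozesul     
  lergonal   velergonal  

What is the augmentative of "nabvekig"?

venabvekig

"nabvekig" has last vowel 'i'. The one such stem in the data (bigazhig → vebigazhig) adds the prefix ve-, so the same rule applies.
So nabvekig → venabvekig.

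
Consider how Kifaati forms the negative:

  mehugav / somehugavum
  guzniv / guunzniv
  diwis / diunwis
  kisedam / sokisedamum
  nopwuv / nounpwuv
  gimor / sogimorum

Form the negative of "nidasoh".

sonidasohum

mehugav and nopwuv both end in -v yet inflect differently (somehugavum, nounpwuv), so the final letter is not what conditions the rule; the last vowel is.
"nidasoh" has last vowel 'o'. The one such stem in the data (gimor → sogimorum) adds so- … -um around the stem, so the same rule applies.
So nidasoh → sonidasohum.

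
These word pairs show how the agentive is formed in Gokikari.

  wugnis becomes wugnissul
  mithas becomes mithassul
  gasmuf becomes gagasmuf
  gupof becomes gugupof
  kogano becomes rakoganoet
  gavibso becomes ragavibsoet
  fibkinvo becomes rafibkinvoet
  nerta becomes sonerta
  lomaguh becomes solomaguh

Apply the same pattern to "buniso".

rabunisoet

gupof and kogano both have last vowel 'o' yet inflect differently (gugupof, rakoganoet), so the last vowel is not what conditions the rule; the final letter is.
"buniso" ends in -o. The stems ending in -o (kogano → rakoganoet, gavibso → ragavibsoet, fibkinvo → rafibkinvoet) add ra- … -et around the stem.
So buniso → rabunisoet.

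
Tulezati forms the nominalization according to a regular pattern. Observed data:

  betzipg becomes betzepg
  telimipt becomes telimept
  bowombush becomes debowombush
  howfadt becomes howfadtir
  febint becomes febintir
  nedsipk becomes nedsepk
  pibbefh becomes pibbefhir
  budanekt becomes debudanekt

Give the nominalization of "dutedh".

dutedhir

telimipt and budanekt both end in -t yet inflect differently (telimept, debudanekt), so the final letter is not what conditions the rule; the second-to-last letter is.
"dutedh" has second-to-last letter 'd'. The one such stem in the data (howfadt → howfadtir) adds -ir, so the same rule applies.
The other patterns: stems whose second-to-last letter is 'p' change the last vowel to 'e'; stems whose second-to-last letter is 'k' or 's' add the prefix de-.
So dutedh → dutedhir.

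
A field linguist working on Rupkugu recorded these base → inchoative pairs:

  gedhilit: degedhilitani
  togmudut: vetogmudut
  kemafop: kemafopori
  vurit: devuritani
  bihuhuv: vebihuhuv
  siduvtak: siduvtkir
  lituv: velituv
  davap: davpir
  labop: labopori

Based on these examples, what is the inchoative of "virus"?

vevirus

togmudut and gedhilit both end in -t yet inflect differently (vetogmudut, degedhilitani), so the final letter is not what conditions the rule; the last vowel is.
"virus" has last vowel 'u'. The stems whose last vowel is 'u' (lituv → velituv, bihuhuv → vebihuhuv, togmudut → vetogmudut) add the prefix ve-.
The other patterns: stems whose last vowel is 'o' add -ori; stems whose last vowel is 'i' add de- … -ani around the stem; stems whose last vowel is 'a' delete the last vowel and add -ir.
So virus → vevirus.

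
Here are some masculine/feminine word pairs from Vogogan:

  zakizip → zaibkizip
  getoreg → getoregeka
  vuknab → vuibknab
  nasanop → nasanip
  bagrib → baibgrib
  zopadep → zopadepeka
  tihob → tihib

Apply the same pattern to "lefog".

lefig

zopadep and nasanop both end in -p yet inflect differently (zopadepeka, nasanip), so the final letter is not what conditions the rule; the last vowel is.
"lefog" has last vowel 'o'. The stems whose last vowel is 'o' (tihob → tihib, nasanop → nasanip) change the last vowel to 'i'.
The other patterns: stems whose last vowel is 'e' add -eka; stems whose last vowel is 'a' or 'i' insert -ib- after the first vowel.
So lefog → lefig.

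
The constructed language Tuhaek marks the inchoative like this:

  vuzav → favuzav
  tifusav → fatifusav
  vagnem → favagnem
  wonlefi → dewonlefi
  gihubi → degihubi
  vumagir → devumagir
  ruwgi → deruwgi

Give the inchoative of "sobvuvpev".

fasobvuvpev

"sobvuvpev" ends in -v. The stems ending in -v (vuzav → favuzav, tifusav → fatifusav) add the prefix fa-.
The other pattern: stems ending in -i or -r add the prefix de-.
So sobvuvpev → fasobvuvpev.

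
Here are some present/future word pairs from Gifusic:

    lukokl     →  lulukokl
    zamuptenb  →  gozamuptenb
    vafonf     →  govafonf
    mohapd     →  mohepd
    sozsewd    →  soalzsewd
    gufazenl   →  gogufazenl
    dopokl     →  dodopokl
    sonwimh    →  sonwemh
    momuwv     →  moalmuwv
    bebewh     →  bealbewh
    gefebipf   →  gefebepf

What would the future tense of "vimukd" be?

vivimukd

gefebipf and vafonf both end in -f yet inflect differently (gefebepf, govafonf), so the final letter is not what conditions the rule; the second-to-last letter is.
"vimukd" has second-to-last letter 'k'. The stems whose second-to-last letter is 'k' (lukokl → lulukokl, dopokl → dodopokl) repeat the first consonant+vowel as a prefix.
So vimukd → vivimukd.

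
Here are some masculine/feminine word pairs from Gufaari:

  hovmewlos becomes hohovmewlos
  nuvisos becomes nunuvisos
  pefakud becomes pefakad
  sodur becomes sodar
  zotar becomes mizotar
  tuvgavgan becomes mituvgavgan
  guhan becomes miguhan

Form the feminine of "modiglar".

mimodiglar

"modiglar" has last vowel 'a'. The stems whose last vowel is 'a' (guhan → miguhan, tuvgavgan → mituvgavgan, zotar → mizotar) add the prefix mi-.
So modiglar → mimodiglar.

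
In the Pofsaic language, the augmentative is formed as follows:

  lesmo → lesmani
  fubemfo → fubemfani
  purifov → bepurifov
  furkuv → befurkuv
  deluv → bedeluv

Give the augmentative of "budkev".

bebudkev

lesmo and purifov both have last vowel 'o' yet inflect differently (lesmani, bepurifov), so the last vowel is not what conditions the rule; the final letter is.
"budkev" ends in -v. The stems ending in -v (purifov → bepurifov, furkuv → befurkuv, deluv → bedeluv) add the prefix be-.
The other pattern: stems ending in -o drop the final letter and add -ani.
So budkev → bebudkev.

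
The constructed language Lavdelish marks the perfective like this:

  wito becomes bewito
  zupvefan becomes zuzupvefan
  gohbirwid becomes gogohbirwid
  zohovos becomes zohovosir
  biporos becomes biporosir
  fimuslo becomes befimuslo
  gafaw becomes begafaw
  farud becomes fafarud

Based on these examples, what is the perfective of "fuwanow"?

befuwanow

wito and zohovos both have last vowel 'o' yet inflect differently (bewito, zohovosir), so the last vowel is not what conditions the rule; the final letter is.
"fuwanow" ends in -w. The one such stem in the data (gafaw → begafaw) adds the prefix be-, so the same rule applies.
So fuwanow → befuwanow.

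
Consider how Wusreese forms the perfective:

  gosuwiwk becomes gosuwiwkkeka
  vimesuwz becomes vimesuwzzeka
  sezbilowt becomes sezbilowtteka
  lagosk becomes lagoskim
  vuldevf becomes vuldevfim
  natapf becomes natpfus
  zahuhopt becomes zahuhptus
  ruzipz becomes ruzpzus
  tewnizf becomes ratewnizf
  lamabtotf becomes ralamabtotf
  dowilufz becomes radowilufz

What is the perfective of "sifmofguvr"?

sifmofguvrim

gosuwiwk and lagosk both end in -k yet inflect differently (gosuwiwkkeka, lagoskim), so the final letter is not what conditions the rule; the second-to-last letter is.
"sifmofguvr" has second-to-last letter 'v'. The one such stem in the data (vuldevf → vuldevfim) adds -im, so the same rule applies.
The other patterns: stems whose second-to-last letter is 'w' double the final consonant and add -eka; stems whose second-to-last letter is 'p' delete the last vowel and add -us; stems whose second-to-last letter is 'f', 't' or 'z' add the prefix ra-.
So sifmofguvr → sifmofguvrim.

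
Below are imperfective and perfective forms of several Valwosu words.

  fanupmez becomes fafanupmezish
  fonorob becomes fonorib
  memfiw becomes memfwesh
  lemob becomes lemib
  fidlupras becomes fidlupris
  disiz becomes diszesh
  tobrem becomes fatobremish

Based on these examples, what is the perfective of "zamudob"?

disiz and fanupmez both end in -z yet inflect differently (diszesh, fafanupmezish), so the final letter is not what conditions the rule; the last vowel is.
"zamudob" has last vowel 'o'. The stems whose last vowel is 'o' (lemob → lemib, fonorob → fonorib) change the last vowel to 'i'.
So zamudob → zamudib.

zamudib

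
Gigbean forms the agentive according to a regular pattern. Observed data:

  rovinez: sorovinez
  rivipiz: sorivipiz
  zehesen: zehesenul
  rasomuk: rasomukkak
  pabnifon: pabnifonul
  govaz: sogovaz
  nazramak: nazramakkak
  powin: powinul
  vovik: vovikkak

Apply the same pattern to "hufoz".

sohufoz

"hufoz" ends in -z. The stems ending in -z (rovinez → sorovinez, govaz → sogovaz, rivipiz → sorivipiz) add the prefix so-.
The other patterns: stems ending in -n add -ul; stems ending in -k double the final consonant and add -ak.
So hufoz → sohufoz.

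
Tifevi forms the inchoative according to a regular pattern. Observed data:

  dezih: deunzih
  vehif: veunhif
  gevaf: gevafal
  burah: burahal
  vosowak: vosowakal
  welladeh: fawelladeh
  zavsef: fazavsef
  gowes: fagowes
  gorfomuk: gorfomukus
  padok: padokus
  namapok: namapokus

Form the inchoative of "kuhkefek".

"kuhkefek" has last vowel 'e'. The stems whose last vowel is 'e' (welladeh → fawelladeh, zavsef → fazavsef, gowes → fagowes) add the prefix fa-.
So kuhkefek → fakuhkefek.

fakuhkefek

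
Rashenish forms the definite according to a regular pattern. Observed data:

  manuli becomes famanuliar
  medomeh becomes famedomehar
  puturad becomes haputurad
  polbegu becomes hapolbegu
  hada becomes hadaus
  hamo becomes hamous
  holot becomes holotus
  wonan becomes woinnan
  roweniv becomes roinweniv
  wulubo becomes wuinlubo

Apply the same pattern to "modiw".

hamo and wulubo both end in -o yet inflect differently (hamous, wuinlubo), so the final letter is not what conditions the rule; the first letter is.
"modiw" begins with m-. The stems beginning with m- (manuli → famanuliar, medomeh → famedomehar) add fa- … -ar around the stem.
So modiw → famodiwar.

famodiwar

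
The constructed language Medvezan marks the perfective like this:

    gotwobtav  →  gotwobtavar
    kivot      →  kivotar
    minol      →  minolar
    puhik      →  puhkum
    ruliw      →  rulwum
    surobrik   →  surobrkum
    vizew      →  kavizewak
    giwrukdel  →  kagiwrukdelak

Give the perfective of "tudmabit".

tudmabtum

"tudmabit" has last vowel 'i'. The stems whose last vowel is 'i' (puhik → puhkum, ruliw → rulwum, surobrik → surobrkum) delete the last vowel and add -um.
The other patterns: stems whose last vowel is 'a' or 'o' add -ar; stems whose last vowel is 'e' add ka- … -ak around the stem.
So tudmabit → tudmabtum.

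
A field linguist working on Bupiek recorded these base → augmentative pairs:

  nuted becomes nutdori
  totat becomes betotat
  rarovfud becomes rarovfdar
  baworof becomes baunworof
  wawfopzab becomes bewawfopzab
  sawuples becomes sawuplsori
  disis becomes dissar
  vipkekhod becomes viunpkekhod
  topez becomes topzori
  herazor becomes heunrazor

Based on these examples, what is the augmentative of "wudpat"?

bewudpat

nuted and rarovfud both end in -d yet inflect differently (nutdori, rarovfdar), so the final letter is not what conditions the rule; the last vowel is.
"wudpat" has last vowel 'a'. The stems whose last vowel is 'a' (wawfopzab → bewawfopzab, totat → betotat) add the prefix be-.
The other patterns: stems whose last vowel is 'e' delete the last vowel and add -ori; stems whose last vowel is 'i' or 'u' delete the last vowel and add -ar; stems whose last vowel is 'o' insert -un- after the first vowel.
So wudpat → bewudpat.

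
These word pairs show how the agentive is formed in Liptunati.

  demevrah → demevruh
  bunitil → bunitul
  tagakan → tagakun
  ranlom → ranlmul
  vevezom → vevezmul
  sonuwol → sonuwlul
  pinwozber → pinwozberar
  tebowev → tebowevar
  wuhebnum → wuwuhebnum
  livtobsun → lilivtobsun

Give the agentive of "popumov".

"popumov" has last vowel 'o'. The stems whose last vowel is 'o' (ranlom → ranlmul, vevezom → vevezmul, sonuwol → sonuwlul) delete the last vowel and add -ul.
So popumov → popumvul.

popumvul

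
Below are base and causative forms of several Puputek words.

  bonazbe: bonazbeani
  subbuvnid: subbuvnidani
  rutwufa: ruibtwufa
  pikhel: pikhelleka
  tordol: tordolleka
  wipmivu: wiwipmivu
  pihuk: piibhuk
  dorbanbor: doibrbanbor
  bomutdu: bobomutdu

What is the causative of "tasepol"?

tasepolleka

"tasepol" ends in -l. The stems ending in -l (tordol → tordolleka, pikhel → pikhelleka) double the final consonant and add -eka.
The other patterns: stems ending in -u repeat the first consonant+vowel as a prefix; stems ending in -d or -e add -ani; stems ending in -a, -k or -r insert -ib- after the first vowel.
So tasepol → tasepolleka.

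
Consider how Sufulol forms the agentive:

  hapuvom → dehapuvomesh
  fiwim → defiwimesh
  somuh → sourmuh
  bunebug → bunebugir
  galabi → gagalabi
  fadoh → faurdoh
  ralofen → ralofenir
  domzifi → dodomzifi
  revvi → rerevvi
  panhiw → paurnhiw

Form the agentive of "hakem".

"hakem" ends in -m. The stems ending in -m (fiwim → defiwimesh, hapuvom → dehapuvomesh) add de- … -esh around the stem.
The other patterns: stems ending in -g or -n add -ir; stems ending in -i repeat the first consonant+vowel as a prefix; stems ending in -h or -w insert -ur- after the first vowel.
So hakem → dehakemesh.

dehakemesh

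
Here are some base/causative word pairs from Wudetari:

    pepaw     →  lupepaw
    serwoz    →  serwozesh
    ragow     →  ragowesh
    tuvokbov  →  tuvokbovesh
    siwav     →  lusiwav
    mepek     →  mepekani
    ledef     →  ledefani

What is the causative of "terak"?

ragow and pepaw both end in -w yet inflect differently (ragowesh, lupepaw), so the final letter is not what conditions the rule; the last vowel is.
"terak" has last vowel 'a'. The stems whose last vowel is 'a' (pepaw → lupepaw, siwav → lusiwav) add the prefix lu-.
So terak → luterak.

luterak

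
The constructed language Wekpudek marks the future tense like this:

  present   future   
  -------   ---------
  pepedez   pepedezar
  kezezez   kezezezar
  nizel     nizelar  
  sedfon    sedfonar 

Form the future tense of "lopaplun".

lopaplunar

Every pair shown (pepedez → pepedezar, kezezez → kezezezar, nizel → nizelar, …) follows the same rule: add -ar.
So lopaplun → lopaplunar.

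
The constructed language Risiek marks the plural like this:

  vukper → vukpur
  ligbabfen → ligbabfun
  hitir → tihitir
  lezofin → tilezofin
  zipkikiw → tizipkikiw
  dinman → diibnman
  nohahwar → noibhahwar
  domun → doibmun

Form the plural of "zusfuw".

zuibsfuw

"zusfuw" has last vowel 'u'. The one such stem in the data (domun → doibmun) inserts -ib- after the first vowel (as do dinman, nohahwar), so the same rule applies.
So zusfuw → zuibsfuw.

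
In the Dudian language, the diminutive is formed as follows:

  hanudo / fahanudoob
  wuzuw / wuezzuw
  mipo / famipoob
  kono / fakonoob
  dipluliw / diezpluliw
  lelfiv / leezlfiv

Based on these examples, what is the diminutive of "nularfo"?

fanularfoob

kono and lelfiv both have 2 vowels yet inflect differently (fakonoob, leezlfiv), so the number of vowels is not what conditions the rule; whether the stem ends in a vowel or a consonant is.
"nularfo" ends in a vowel. The stems ending in a vowel (hanudo → fahanudoob, kono → fakonoob, mipo → famipoob) add fa- … -ob around the stem.
The other pattern: stems ending in a consonant insert -ez- after the first vowel.
So nularfo → fanularfoob.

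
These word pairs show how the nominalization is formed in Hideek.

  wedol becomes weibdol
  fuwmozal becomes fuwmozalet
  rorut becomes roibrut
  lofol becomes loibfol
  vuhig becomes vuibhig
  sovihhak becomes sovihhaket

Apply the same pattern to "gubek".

guibbek

lofol and fuwmozal both end in -l yet inflect differently (loibfol, fuwmozalet), so the final letter is not what conditions the rule; the number of vowels is.
"gubek" has 2 vowels. The stems with 2 vowels (vuhig → vuibhig, rorut → roibrut, lofol → loibfol) insert -ib- after the first vowel.
The other pattern: stems with 3 vowels add -et.
So gubek → guibbek.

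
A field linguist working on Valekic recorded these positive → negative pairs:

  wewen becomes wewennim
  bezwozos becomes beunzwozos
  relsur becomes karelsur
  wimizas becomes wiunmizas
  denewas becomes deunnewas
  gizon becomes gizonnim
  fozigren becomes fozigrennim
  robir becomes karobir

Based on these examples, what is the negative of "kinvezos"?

kiunnvezos

"kinvezos" ends in -s. The stems ending in -s (wimizas → wiunmizas, bezwozos → beunzwozos, denewas → deunnewas) insert -un- after the first vowel.
The other patterns: stems ending in -n double the final consonant and add -im; stems ending in -r add the prefix ka-.
So kinvezos → kiunnvezos.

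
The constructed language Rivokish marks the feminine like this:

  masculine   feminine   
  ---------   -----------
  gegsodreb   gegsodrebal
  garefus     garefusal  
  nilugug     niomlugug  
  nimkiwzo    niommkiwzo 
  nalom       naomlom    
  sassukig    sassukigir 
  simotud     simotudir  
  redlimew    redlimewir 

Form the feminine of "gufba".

gufbaal

nilugug and sassukig both end in -g yet inflect differently (niomlugug, sassukigir), so the final letter is not what conditions the rule; the first letter is.
"gufba" begins with g-. The stems beginning with g- (gegsodreb → gegsodrebal, garefus → garefusal) add -al.
The other patterns: stems beginning with n- insert -om- after the first vowel; stems beginning with r- or s- add -ir.
So gufba → gufbaal.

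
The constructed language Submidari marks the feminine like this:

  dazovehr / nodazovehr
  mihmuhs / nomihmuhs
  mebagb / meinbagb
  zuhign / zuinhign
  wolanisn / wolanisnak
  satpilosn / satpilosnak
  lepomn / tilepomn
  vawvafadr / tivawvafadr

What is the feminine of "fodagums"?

tifodagums

"fodagums" has second-to-last letter 'm'. The one such stem in the data (lepomn → tilepomn) adds the prefix ti-, so the same rule applies.
The other patterns: stems whose second-to-last letter is 'h' add the prefix no-; stems whose second-to-last letter is 'g' insert -in- after the first vowel; stems whose second-to-last letter is 's' add -ak.
So fodagums → tifodagums.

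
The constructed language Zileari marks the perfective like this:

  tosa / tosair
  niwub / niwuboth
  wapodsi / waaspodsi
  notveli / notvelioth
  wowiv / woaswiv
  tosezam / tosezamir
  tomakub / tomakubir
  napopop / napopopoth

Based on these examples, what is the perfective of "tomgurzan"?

tomgurzanir

niwub and tomakub both end in -b yet inflect differently (niwuboth, tomakubir), so the final letter is not what conditions the rule; the first letter is.
"tomgurzan" begins with t-. The stems beginning with t- (tosa → tosair, tosezam → tosezamir, tomakub → tomakubir) add -ir.
So tomgurzan → tomgurzanir.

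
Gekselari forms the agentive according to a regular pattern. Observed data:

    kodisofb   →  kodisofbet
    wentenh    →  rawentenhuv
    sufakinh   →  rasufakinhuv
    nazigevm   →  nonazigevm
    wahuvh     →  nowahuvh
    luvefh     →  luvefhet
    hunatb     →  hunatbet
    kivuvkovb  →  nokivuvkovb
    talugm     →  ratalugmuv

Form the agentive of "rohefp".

rohefpet

"rohefp" has second-to-last letter 'f'. The stems whose second-to-last letter is 'f' (kodisofb → kodisofbet, luvefh → luvefhet) add -et.
The other patterns: stems whose second-to-last letter is 'v' add the prefix no-; stems whose second-to-last letter is 'g' or 'n' add ra- … -uv around the stem.
So rohefp → rohefpet.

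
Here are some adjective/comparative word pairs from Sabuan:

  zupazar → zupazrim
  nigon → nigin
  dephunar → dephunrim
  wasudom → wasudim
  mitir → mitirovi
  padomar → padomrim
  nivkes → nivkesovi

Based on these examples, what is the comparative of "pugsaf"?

pugsfim

dephunar and mitir both end in -r yet inflect differently (dephunrim, mitirovi), so the final letter is not what conditions the rule; the last vowel is.
"pugsaf" has last vowel 'a'. The stems whose last vowel is 'a' (dephunar → dephunrim, zupazar → zupazrim, padomar → padomrim) delete the last vowel and add -im.
So pugsaf → pugsfim.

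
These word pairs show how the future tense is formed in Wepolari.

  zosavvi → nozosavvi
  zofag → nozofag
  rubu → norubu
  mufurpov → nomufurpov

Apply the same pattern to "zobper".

nozobper

Every pair shown (zosavvi → nozosavvi, zofag → nozofag, rubu → norubu, …) follows the same rule: add the prefix no-.
So zobper → nozobper.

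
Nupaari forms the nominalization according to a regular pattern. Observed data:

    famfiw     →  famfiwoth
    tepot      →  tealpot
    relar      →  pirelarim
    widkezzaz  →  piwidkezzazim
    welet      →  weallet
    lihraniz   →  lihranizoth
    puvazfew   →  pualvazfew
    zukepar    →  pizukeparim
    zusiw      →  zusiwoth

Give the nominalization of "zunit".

zunitoth

"zunit" has last vowel 'i'. The stems whose last vowel is 'i' (lihraniz → lihranizoth, zusiw → zusiwoth, famfiw → famfiwoth) add -oth.
The other patterns: stems whose last vowel is 'a' add pi- … -im around the stem; stems whose last vowel is 'e' or 'o' insert -al- after the first vowel.
So zunit → zunitoth.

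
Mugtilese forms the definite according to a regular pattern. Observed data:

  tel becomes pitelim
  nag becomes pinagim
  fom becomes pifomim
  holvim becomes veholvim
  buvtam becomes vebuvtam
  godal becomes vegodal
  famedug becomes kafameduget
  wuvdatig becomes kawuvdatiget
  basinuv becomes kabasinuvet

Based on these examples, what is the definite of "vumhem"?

fom and holvim both end in -m yet inflect differently (pifomim, veholvim), so the final letter is not what conditions the rule; the number of vowels is.
"vumhem" has 2 vowels. The stems with 2 vowels (holvim → veholvim, buvtam → vebuvtam, godal → vegodal) add the prefix ve-.
The other patterns: stems with 1 vowel add pi- … -im around the stem; stems with 3 vowels add ka- … -et around the stem.
So vumhem → vevumhem.

vevumhem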